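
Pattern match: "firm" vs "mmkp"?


Pattern of "firm": [0, 1, 2, 3]
Pattern of "mmkp": [0, 0, 1, 2]
Patterns do not match
Same pattern = No


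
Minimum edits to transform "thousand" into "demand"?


Word 1: "thousand" (length 8)
Word 2: "demand" (length 6)
One optimal edit sequence (insert/delete/substitute each cost 1):
  1. delete 't'  (+1)
  2. delete 'h'  (+1)
  3. substitute 'o' -> 'd'  (+1)
  4. substitute 'u' -> 'e'  (+1)
  5. substitute 's' -> 'm'  (+1)
  6. keep 'a'
  7. keep 'n'
  8. keep 'd'
Total edit operations: 5
Edit distance = 5


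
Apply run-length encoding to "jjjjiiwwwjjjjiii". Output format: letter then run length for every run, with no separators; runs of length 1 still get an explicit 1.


String: "jjjjiiwwwjjjjiii"
Scanning for consecutive runs:
  'j' x 4
  'i' x 2
  'w' x 3
  'j' x 4
  'i' x 3
RLE = "j4i2w3j4i3"


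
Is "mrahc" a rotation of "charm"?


Word: "charm", Candidate: "mrahc"
Method: check if candidate is substring of word+word
"charmcharm" contains "mrahc"? No
Is rotation = No


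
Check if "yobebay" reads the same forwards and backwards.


Word: "yobebay"
Reversed: "yabeboy"
Forward == Backward? yobebay != yabeboy
Palindrome = No


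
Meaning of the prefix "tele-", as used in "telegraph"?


Prefix: tele-
Example: telegraph = tele- + graph
Meaning = distant


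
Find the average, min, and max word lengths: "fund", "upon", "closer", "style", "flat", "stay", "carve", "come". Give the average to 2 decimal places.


Lengths: "fund"=4, "upon"=4, "closer"=6, "style"=5, "flat"=4, "stay"=4, "carve"=5, "come"=4
Sum = 36, Count = 8
Average = 36/8 = 4.50
= avg=4.50, min=4, max=6


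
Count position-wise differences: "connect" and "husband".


Comparing character by character (same length = 7):
  Pos 0: 'c' vs 'h' !=
  Pos 1: 'o' vs 'u' !=
  Pos 2: 'n' vs 's' !=
  Pos 3: 'n' vs 'b' !=
  Pos 4: 'e' vs 'a' !=
  Pos 5: 'c' vs 'n' !=
  Pos 6: 't' vs 'd' !=
Hamming distance = 7


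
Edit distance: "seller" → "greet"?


Word 1: "seller" (length 6)
Word 2: "greet" (length 5)
One optimal edit sequence (insert/delete/substitute each cost 1):
  1. delete 's'  (+1)
  2. substitute 'e' -> 'g'  (+1)
  3. substitute 'l' -> 'r'  (+1)
  4. substitute 'l' -> 'e'  (+1)
  5. keep 'e'
  6. substitute 'r' -> 't'  (+1)
Total edit operations: 5
Edit distance = 5


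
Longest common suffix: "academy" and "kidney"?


Word 1: "academy"
Word 2: "kidney"
Comparing from end:
  Pos -1: 'y' == 'y'
  Pos -2: 'm' != 'e' (stop)
LCS = "y" (length 1)


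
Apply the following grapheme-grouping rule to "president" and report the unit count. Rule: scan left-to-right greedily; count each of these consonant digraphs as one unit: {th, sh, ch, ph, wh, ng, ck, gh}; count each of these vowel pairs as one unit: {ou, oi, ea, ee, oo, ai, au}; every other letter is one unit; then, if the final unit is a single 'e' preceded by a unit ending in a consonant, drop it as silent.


Word: "president" (9 letters)
Left-to-right scan:
  [1] 'p' (letter)
  [2] 'r' (letter)
  [3] 'e' (letter)
  [4] 's' (letter)
  [5] 'i' (letter)
  [6] 'd' (letter)
  [7] 'e' (letter)
  [8] 'n' (letter)
  [9] 't' (letter)
Units from scan: 9
Sound units = 9 units


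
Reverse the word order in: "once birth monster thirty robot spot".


Original: "once birth monster thirty robot spot"
Words (1..n): once | birth | monster | thirty | robot | spot
Reversed (n..1): spot | robot | thirty | monster | birth | once
Result = "spot robot thirty monster birth once"


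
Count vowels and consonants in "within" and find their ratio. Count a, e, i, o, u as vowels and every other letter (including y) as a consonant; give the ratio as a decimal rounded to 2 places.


Word: "within"
Vowels (a,e,i,o,u): 2
Consonants: 4
Ratio = 2/4
= 0.50


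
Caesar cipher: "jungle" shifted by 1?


Word: "jungle"
Shift: 1
Each letter → (letter + shift) mod 26:
  'j' (9) + 1 = 10 → 'k'
  'u' (20) + 1 = 21 → 'v'
  'n' (13) + 1 = 14 → 'o'
  'g' (6) + 1 = 7 → 'h'
  'l' (11) + 1 = 12 → 'm'
  'e' (4) + 1 = 5 → 'f'
Result = "kvohmf"


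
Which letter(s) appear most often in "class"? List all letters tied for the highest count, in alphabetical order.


Word: "class"
Letter counts:
  'a': 1
  'c': 1
  'l': 1
  's': 2
Maximum count = 2
Most frequent = 's' (2 times each)


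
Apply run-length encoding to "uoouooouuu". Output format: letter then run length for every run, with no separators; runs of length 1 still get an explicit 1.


String: "uoouooouuu"
Scanning for consecutive runs:
  'u' x 1
  'o' x 2
  'u' x 1
  'o' x 3
  'u' x 3
RLE = "u1o2u1o3u3"


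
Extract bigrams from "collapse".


Word: "collapse" (length 8)
Number of bigrams = 8 - 2 + 1 = 7
  Position 0: "co"
  Position 1: "ol"
  Position 2: "ll"
  Position 3: "la"
  Position 4: "ap"
  Position 5: "ps"
  Position 6: "se"
Bigrams = "co", "ol", "ll", "la", "ap", "ps", "se"


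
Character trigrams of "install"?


Word: "install" (length 7)
Number of trigrams = 7 - 3 + 1 = 5
  Position 0: "ins"
  Position 1: "nst"
  Position 2: "sta"
  Position 3: "tal"
  Position 4: "all"
Trigrams = "ins", "nst", "sta", "tal", "all"


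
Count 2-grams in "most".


Word: "most" (length 4)
Number of 2-grams = length - 2 + 1 = 4 - 2 + 1
= 3


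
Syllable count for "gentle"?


Word: "gentle"
Syllable breakdown: gen | tle
Counting: 2 parts
= 2 syllables


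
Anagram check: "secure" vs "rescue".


Word 1: "secure" → sorted: ceersu
Word 2: "rescue" → sorted: ceersu
Same letters? ceersu == ceersu
Anagram = Yes


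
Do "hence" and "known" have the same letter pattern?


Pattern of "hence": [0, 1, 2, 3, 1]
Pattern of "known": [0, 1, 2, 3, 1]
Patterns match
Same pattern = Yes


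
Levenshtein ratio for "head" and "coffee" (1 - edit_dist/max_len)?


Word 1: "head" (length 4)
Word 2: "coffee" (length 6)
One optimal edit sequence:
  1. insert 'c'  (+1)
  2. insert 'o'  (+1)
  3. substitute 'h' -> 'f'  (+1)
  4. substitute 'e' -> 'f'  (+1)
  5. substitute 'a' -> 'e'  (+1)
  6. substitute 'd' -> 'e'  (+1)
Edit distance = 6
Max length = max(4, 6) = 6
Similarity = 1 - 6/6
= 0.0000


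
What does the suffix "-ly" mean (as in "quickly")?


Suffix: -ly
As in: quickly -> quick + -ly
Meaning = in a manner


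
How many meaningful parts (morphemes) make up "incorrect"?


Word: "incorrect"
Morphemes: in- + correct
Each morpheme carries meaning
= 2 morphemes


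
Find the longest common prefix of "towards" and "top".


Word 1: "towards"
Word 2: "top"
Comparing from start:
  Pos 0: 't' == 't'
  Pos 1: 'o' == 'o'
  Pos 2: 'w' != 'p' (stop)
LCP = "to" (length 2)


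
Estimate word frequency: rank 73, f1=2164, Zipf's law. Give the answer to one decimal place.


Zipf's law: f(r) = f(1) / r
f(1) = 2164
f(73) = 2164 / 73
= 29.6 occurrences


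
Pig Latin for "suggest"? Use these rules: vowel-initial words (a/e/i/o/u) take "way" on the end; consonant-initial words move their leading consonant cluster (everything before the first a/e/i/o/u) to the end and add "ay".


Word: "suggest"
Starts with consonant(s) → move to end, add 'ay'
Consonant cluster: "s"
Pig Latin = "uggestsay"


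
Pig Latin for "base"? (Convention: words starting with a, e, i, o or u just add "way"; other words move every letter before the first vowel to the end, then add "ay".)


Word: "base"
Starts with consonant(s) → move to end, add 'ay'
Consonant cluster: "b"
Pig Latin = "asebay"


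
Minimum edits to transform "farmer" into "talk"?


Word 1: "farmer" (length 6)
Word 2: "talk" (length 4)
One optimal edit sequence (insert/delete/substitute each cost 1):
  1. substitute 'f' -> 't'  (+1)
  2. keep 'a'
  3. delete 'r'  (+1)
  4. delete 'm'  (+1)
  5. substitute 'e' -> 'l'  (+1)
  6. substitute 'r' -> 'k'  (+1)
Total edit operations: 5
Edit distance = 5


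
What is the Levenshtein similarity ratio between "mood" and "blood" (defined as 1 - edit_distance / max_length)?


Word 1: "mood" (length 4)
Word 2: "blood" (length 5)
One optimal edit sequence:
  1. insert 'b'  (+1)
  2. substitute 'm' -> 'l'  (+1)
  3. keep 'o'
  4. keep 'o'
  5. keep 'd'
Edit distance = 2
Max length = max(4, 5) = 5
Similarity = 1 - 2/5
= 0.6000


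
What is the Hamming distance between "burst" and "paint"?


Comparing character by character (same length = 5):
  Pos 0: 'b' vs 'p' !=
  Pos 1: 'u' vs 'a' !=
  Pos 2: 'r' vs 'i' !=
  Pos 3: 's' vs 'n' !=
  Pos 4: 't' vs 't' =
Hamming distance = 4


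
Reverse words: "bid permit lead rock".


Original: "bid permit lead rock"
Words (1..n): bid | permit | lead | rock
Reversed (n..1): rock | lead | permit | bid
Result = "rock lead permit bid"


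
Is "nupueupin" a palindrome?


Word: "nupueupin"
Reversed: "nipueupun"
Forward == Backward? nupueupin != nipueupun
Palindrome = No


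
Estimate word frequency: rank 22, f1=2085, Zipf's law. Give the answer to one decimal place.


Zipf's law: f(r) = f(1) / r
f(1) = 2085
f(22) = 2085 / 22
= 94.8 occurrences


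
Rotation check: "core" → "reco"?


Word: "core", Candidate: "reco"
Method: check if candidate is substring of word+word
"corecore" contains "reco"? Yes
Is rotation = Yes


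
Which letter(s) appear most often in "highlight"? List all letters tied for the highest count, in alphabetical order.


Word: "highlight"
Letter counts:
  'g': 2
  'h': 3
  'i': 2
  'l': 1
  't': 1
Maximum count = 3
Most frequent = 'h' (3 times each)


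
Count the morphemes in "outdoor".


Word: "outdoor"
Morphemes: out- | door
Each morpheme carries meaning
= 2 morphemes


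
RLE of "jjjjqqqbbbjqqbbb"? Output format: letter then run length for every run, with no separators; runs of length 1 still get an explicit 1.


String: "jjjjqqqbbbjqqbbb"
Scanning for consecutive runs:
  'j' x 4
  'q' x 3
  'b' x 3
  'j' x 1
  'q' x 2
  'b' x 3
RLE = "j4q3b3j1q2b3"


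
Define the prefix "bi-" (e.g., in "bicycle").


Prefix: bi-
Example: bicycle = bi- + cycle
Meaning = two


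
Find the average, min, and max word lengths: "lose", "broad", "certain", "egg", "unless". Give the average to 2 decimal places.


Lengths: "lose"=4, "broad"=5, "certain"=7, "egg"=3, "unless"=6
Sum = 25, Count = 5
Average = 25/5 = 5.00
= avg=5.00, min=3, max=7


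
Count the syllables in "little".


Word: "little"
Syllable breakdown: lit · tle
Counting: 2 parts
= 2 syllables


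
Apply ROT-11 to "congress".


Word: "congress"
Shift: 11
Each letter → (letter + shift) mod 26:
  'c' (2) + 11 = 13 → 'n'
  'o' (14) + 11 = 25 → 'z'
  'n' (13) + 11 = 24 → 'y'
  'g' (6) + 11 = 17 → 'r'
  'r' (17) + 11 = 2 → 'c'
  'e' (4) + 11 = 15 → 'p'
  's' (18) + 11 = 3 → 'd'
  's' (18) + 11 = 3 → 'd'
Result = "nzyrcpdd"


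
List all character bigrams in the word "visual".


Word: "visual" (length 6)
Number of bigrams = 6 - 2 + 1 = 5
  Position 0: "vi"
  Position 1: "is"
  Position 2: "su"
  Position 3: "ua"
  Position 4: "al"
Bigrams = "vi", "is", "su", "ua", "al"


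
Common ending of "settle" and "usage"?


Word 1: "settle"
Word 2: "usage"
Comparing from end:
  Pos -1: 'e' == 'e'
  Pos -2: 'l' != 'g' (stop)
LCS = "e" (length 1)


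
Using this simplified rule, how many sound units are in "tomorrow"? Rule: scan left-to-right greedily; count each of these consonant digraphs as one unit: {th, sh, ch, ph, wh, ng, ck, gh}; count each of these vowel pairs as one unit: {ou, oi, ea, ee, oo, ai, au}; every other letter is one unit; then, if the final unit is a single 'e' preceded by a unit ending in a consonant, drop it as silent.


Word: "tomorrow" (8 letters)
Left-to-right scan:
  1. 't' (letter)
  2. 'o' (letter)
  3. 'm' (letter)
  4. 'o' (letter)
  5. 'r' (letter)
  6. 'r' (letter)
  7. 'o' (letter)
  8. 'w' (letter)
Units from scan: 8
Sound units = 8 units


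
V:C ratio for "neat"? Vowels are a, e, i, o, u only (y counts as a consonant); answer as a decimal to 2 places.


Word: "neat"
Vowels (a,e,i,o,u): 2
Consonants: 2
Ratio = 2/2
= 1.00


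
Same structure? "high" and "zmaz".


Pattern of "high": [0, 1, 2, 0]
Pattern of "zmaz": [0, 1, 2, 0]
Patterns match
Same pattern = Yes


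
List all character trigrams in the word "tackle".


Word: "tackle" (length 6)
Number of trigrams = 6 - 3 + 1 = 4
  Position 0: "tac"
  Position 1: "ack"
  Position 2: "ckl"
  Position 3: "kle"
Trigrams = "tac", "ack", "ckl", "kle"


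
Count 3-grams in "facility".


Word: "facility" (length 8)
Number of 3-grams = length - 3 + 1 = 8 - 3 + 1
= 6


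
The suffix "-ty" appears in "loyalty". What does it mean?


Suffix: -ty
Example: loyalty (loyal + -ty)
Meaning = quality of


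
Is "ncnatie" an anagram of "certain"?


Word 1: "certain" → sorted: aceinrt
Word 2: "ncnatie" → sorted: aceinnt
Same letters? aceinrt != aceinnt
Anagram = No


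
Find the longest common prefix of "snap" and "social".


Word 1: "snap"
Word 2: "social"
Comparing from start:
  Pos 0: 's' == 's'
  Pos 1: 'n' != 'o' (stop)
LCP = "s" (length 1)


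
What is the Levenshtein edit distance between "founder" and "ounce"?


Word 1: "founder" (length 7)
Word 2: "ounce" (length 5)
One optimal edit sequence (insert/delete/substitute each cost 1):
  1. delete 'f'  (+1)
  2. keep 'o'
  3. keep 'u'
  4. keep 'n'
  5. substitute 'd' -> 'c'  (+1)
  6. keep 'e'
  7. delete 'r'  (+1)
Total edit operations: 3
Edit distance = 3


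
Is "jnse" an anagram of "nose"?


Word 1: "nose" → sorted: enos
Word 2: "jnse" → sorted: ejns
Same letters? enos != ejns
Anagram = No


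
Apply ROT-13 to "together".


Word: "together"
Shift: 13
Each letter → (letter + shift) mod 26:
  't' (19) + 13 = 6 → 'g'
  'o' (14) + 13 = 1 → 'b'
  'g' (6) + 13 = 19 → 't'
  'e' (4) + 13 = 17 → 'r'
  't' (19) + 13 = 6 → 'g'
  'h' (7) + 13 = 20 → 'u'
  'e' (4) + 13 = 17 → 'r'
  'r' (17) + 13 = 4 → 'e'
Result = "gbtrgure"


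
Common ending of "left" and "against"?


Word 1: "left"
Word 2: "against"
Comparing from end:
  Pos -1: 't' == 't'
  Pos -2: 'f' != 's' (stop)
LCS = "t" (length 1)


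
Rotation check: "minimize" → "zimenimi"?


Word: "minimize", Candidate: "zimenimi"
Method: check if candidate is substring of word+word
"minimizeminimize" contains "zimenimi"? No
Is rotation = No


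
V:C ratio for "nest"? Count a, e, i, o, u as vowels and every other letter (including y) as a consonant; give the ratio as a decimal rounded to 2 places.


Word: "nest"
Vowels (a,e,i,o,u): 1
Consonants: 3
Ratio = 1/3
= 0.33


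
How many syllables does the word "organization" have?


Word: "organization"
Syllable breakdown: or · gan · i · za · tion
Counting: 5 parts
= 5 syllables


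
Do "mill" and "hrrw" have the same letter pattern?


Pattern of "mill": [0, 1, 2, 2]
Pattern of "hrrw": [0, 1, 1, 2]
Patterns do not match
Same pattern = No


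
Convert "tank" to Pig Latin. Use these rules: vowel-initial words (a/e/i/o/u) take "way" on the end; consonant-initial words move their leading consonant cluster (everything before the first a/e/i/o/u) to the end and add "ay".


Word: "tank"
Starts with consonant(s) → move to end, add 'ay'
Consonant cluster: "t"
Pig Latin = "anktay"


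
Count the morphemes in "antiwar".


Word: "antiwar"
Morphemes: anti- / war
Each morpheme carries meaning
= 2 morphemes


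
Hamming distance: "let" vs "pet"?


Comparing character by character (same length = 3):
  Pos 0: 'l' vs 'p' !=
  Pos 1: 'e' vs 'e' =
  Pos 2: 't' vs 't' =
Hamming distance = 1


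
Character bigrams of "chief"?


Word: "chief" (length 5)
Number of bigrams = 5 - 2 + 1 = 4
  Position 0: "ch"
  Position 1: "hi"
  Position 2: "ie"
  Position 3: "ef"
Bigrams = "ch", "hi", "ie", "ef"


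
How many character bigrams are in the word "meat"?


Word: "meat" (length 4)
Number of 2-grams = length - 2 + 1 = 4 - 2 + 1
= 3


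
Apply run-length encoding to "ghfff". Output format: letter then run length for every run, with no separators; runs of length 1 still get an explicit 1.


String: "ghfff"
Scanning for consecutive runs:
  'g' x 1
  'h' x 1
  'f' x 3
RLE = "g1h1f3"


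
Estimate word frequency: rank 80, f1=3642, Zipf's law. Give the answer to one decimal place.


Zipf's law: f(r) = f(1) / r
f(1) = 3642
f(80) = 3642 / 80
= 45.5 occurrences


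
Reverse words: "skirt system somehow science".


Original: "skirt system somehow science"
Words (1..n): skirt | system | somehow | science
Reversed (n..1): science | somehow | system | skirt
Result = "science somehow system skirt"


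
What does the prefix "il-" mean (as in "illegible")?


Prefix: il-
As in: illegible -> il- + legible
Meaning = not


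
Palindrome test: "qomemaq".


Word: "qomemaq"
Reversed: "qamemoq"
Forward == Backward? qomemaq != qamemoq
Palindrome = No


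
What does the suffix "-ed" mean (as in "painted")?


Suffix: -ed
As in: painted -> paint + -ed
Meaning = past tense


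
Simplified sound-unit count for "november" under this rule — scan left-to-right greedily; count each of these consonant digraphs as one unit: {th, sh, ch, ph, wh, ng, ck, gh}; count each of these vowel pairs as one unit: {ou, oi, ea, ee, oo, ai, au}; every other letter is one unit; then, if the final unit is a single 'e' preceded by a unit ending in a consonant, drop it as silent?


Word: "november" (8 letters)
Left-to-right scan:
  [1] 'n' (letter)
  [2] 'o' (letter)
  [3] 'v' (letter)
  [4] 'e' (letter)
  [5] 'm' (letter)
  [6] 'b' (letter)
  [7] 'e' (letter)
  [8] 'r' (letter)
Units from scan: 8
Sound units = 8 units


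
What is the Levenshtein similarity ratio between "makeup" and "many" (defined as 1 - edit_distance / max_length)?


Word 1: "makeup" (length 6)
Word 2: "many" (length 4)
One optimal edit sequence:
  1. keep 'm'
  2. keep 'a'
  3. delete 'k'  (+1)
  4. delete 'e'  (+1)
  5. substitute 'u' -> 'n'  (+1)
  6. substitute 'p' -> 'y'  (+1)
Edit distance = 4
Max length = max(6, 4) = 6
Similarity = 1 - 4/6
= 0.3333


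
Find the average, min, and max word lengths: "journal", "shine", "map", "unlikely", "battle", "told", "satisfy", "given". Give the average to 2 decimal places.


Lengths: "journal"=7, "shine"=5, "map"=3, "unlikely"=8, "battle"=6, "told"=4, "satisfy"=7, "given"=5
Sum = 45, Count = 8
Average = 45/8 = 5.63
= avg=5.63, min=3, max=8


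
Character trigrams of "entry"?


Word: "entry" (length 5)
Number of trigrams = 5 - 3 + 1 = 3
  Position 0: "ent"
  Position 1: "ntr"
  Position 2: "try"
Trigrams = "ent", "ntr", "try"


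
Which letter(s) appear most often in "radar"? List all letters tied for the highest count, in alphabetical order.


Word: "radar"
Letter counts:
  'a': 2
  'd': 1
  'r': 2
Maximum count = 2
Most frequent = 'a', 'r' (2 times each)


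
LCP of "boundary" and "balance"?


Word 1: "boundary"
Word 2: "balance"
Comparing from start:
  Pos 0: 'b' == 'b'
  Pos 1: 'o' != 'a' (stop)
LCP = "b" (length 1)


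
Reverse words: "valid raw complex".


Original: "valid raw complex"
Words (1..n): valid | raw | complex
Reversed (n..1): complex | raw | valid
Result = "complex raw valid"


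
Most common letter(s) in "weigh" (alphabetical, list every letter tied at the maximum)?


Word: "weigh"
Letter counts:
  'e': 1
  'g': 1
  'h': 1
  'i': 1
  'w': 1
Maximum count = 1
Most frequent = 'e', 'g', 'h', 'i', 'w' (1 time each)


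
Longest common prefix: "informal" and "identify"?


Word 1: "informal"
Word 2: "identify"
Comparing from start:
  Pos 0: 'i' == 'i'
  Pos 1: 'n' != 'd' (stop)
LCP = "i" (length 1)


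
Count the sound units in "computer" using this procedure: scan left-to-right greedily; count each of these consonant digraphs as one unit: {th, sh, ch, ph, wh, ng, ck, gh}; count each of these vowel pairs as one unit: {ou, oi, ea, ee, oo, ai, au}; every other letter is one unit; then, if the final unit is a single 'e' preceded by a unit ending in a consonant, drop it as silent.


Word: "computer" (8 letters)
Left-to-right scan:
  (1) 'c' (letter)
  (2) 'o' (letter)
  (3) 'm' (letter)
  (4) 'p' (letter)
  (5) 'u' (letter)
  (6) 't' (letter)
  (7) 'e' (letter)
  (8) 'r' (letter)
Units from scan: 8
Sound units = 8 units


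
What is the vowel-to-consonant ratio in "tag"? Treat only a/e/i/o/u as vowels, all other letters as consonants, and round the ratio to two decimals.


Word: "tag"
Vowels (a,e,i,o,u): 1
Consonants: 2
Ratio = 1/2
= 0.50


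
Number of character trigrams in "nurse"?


Word: "nurse" (length 5)
Number of 3-grams = length - 3 + 1 = 5 - 3 + 1
= 3


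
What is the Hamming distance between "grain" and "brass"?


Comparing character by character (same length = 5):
  Pos 0: 'g' vs 'b' !=
  Pos 1: 'r' vs 'r' =
  Pos 2: 'a' vs 'a' =
  Pos 3: 'i' vs 's' !=
  Pos 4: 'n' vs 's' !=
Hamming distance = 3


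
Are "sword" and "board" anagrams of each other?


Word 1: "sword" → sorted: dorsw
Word 2: "board" → sorted: abdor
Same letters? dorsw != abdor
Anagram = No


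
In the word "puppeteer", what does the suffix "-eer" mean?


Suffix: -eer
Example: puppeteer = puppet + -eer
Meaning = one who is concerned with


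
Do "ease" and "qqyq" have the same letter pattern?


Pattern of "ease": [0, 1, 2, 0]
Pattern of "qqyq": [0, 0, 1, 0]
Patterns do not match
Same pattern = No


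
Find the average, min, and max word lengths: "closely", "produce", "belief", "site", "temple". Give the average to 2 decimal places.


Lengths: "closely"=7, "produce"=7, "belief"=6, "site"=4, "temple"=6
Sum = 30, Count = 5
Average = 30/5 = 6.00
= avg=6.00, min=4, max=7


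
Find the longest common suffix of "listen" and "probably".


Word 1: "listen"
Word 2: "probably"
Comparing from end:
  Pos -1: 'n' != 'y' (stop)
LCS = "" (length 0)


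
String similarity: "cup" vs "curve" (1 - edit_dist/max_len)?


Word 1: "cup" (length 3)
Word 2: "curve" (length 5)
One optimal edit sequence:
  1. keep 'c'
  2. keep 'u'
  3. insert 'r'  (+1)
  4. insert 'v'  (+1)
  5. substitute 'p' -> 'e'  (+1)
Edit distance = 3
Max length = max(3, 5) = 5
Similarity = 1 - 3/5
= 0.4000


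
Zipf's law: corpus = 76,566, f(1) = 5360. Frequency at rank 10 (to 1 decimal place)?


Zipf's law: f(r) = f(1) / r
f(1) = 5360
f(10) = 5360 / 10
= 536.0 occurrences


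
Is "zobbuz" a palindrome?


Word: "zobbuz"
Reversed: "zubboz"
Forward == Backward? zobbuz != zubboz
Palindrome = No


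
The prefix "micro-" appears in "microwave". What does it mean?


Prefix: micro-
As in: microwave -> micro- + wave
Meaning = small


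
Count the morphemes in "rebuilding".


Word: "rebuilding"
Morphemes: re- / build / -ing
Each morpheme carries meaning
= 3 morphemes


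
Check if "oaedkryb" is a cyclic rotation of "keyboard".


Word: "keyboard", Candidate: "oaedkryb"
Method: check if candidate is substring of word+word
"keyboardkeyboard" contains "oaedkryb"? No
Is rotation = No


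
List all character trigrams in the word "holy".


Word: "holy" (length 4)
Number of trigrams = 4 - 3 + 1 = 2
  Position 0: "hol"
  Position 1: "oly"
Trigrams = "hol", "oly"


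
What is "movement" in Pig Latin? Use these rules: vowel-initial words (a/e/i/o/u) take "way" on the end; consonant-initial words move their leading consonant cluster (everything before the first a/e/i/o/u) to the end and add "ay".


Word: "movement"
Starts with consonant(s) → move to end, add 'ay'
Consonant cluster: "m"
Pig Latin = "ovementmay"


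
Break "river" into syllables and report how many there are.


Word: "river"
Syllable breakdown: riv / er
Counting: 2 parts
= 2 syllables


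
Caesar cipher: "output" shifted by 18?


Word: "output"
Shift: 18
Each letter → (letter + shift) mod 26:
  'o' (14) + 18 = 6 → 'g'
  'u' (20) + 18 = 12 → 'm'
  't' (19) + 18 = 11 → 'l'
  'p' (15) + 18 = 7 → 'h'
  'u' (20) + 18 = 12 → 'm'
  't' (19) + 18 = 11 → 'l'
Result = "gmlhml"


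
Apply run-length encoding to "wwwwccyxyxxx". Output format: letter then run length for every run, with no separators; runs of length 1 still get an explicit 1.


String: "wwwwccyxyxxx"
Scanning for consecutive runs:
  'w' x 4
  'c' x 2
  'y' x 1
  'x' x 1
  'y' x 1
  'x' x 3
RLE = "w4c2y1x1y1x3"


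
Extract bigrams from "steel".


Word: "steel" (length 5)
Number of bigrams = 5 - 2 + 1 = 4
  Position 0: "st"
  Position 1: "te"
  Position 2: "ee"
  Position 3: "el"
Bigrams = "st", "te", "ee", "el"


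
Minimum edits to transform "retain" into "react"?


Word 1: "retain" (length 6)
Word 2: "react" (length 5)
One optimal edit sequence (insert/delete/substitute each cost 1):
  1. keep 'r'
  2. keep 'e'
  3. delete 't'  (+1)
  4. keep 'a'
  5. substitute 'i' -> 'c'  (+1)
  6. substitute 'n' -> 't'  (+1)
Total edit operations: 3
Edit distance = 3


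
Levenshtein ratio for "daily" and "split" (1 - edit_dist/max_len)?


Word 1: "daily" (length 5)
Word 2: "split" (length 5)
One optimal edit sequence:
  1. substitute 'd' -> 's'  (+1)
  2. substitute 'a' -> 'p'  (+1)
  3. substitute 'i' -> 'l'  (+1)
  4. substitute 'l' -> 'i'  (+1)
  5. substitute 'y' -> 't'  (+1)
Edit distance = 5
Max length = max(5, 5) = 5
Similarity = 1 - 5/5
= 0.0000


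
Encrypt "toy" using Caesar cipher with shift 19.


Word: "toy"
Shift: 19
Each letter → (letter + shift) mod 26:
  't' (19) + 19 = 12 → 'm'
  'o' (14) + 19 = 7 → 'h'
  'y' (24) + 19 = 17 → 'r'
Result = "mhr"


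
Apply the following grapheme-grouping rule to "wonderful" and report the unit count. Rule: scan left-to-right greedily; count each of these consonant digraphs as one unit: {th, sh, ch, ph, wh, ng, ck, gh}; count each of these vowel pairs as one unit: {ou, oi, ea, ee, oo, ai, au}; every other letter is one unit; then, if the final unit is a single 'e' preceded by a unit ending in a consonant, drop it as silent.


Word: "wonderful" (9 letters)
Left-to-right scan:
  (1) 'w' (letter)
  (2) 'o' (letter)
  (3) 'n' (letter)
  (4) 'd' (letter)
  (5) 'e' (letter)
  (6) 'r' (letter)
  (7) 'f' (letter)
  (8) 'u' (letter)
  (9) 'l' (letter)
Units from scan: 9
Sound units = 9 units


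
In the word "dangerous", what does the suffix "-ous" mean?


Suffix: -ous
Example: dangerous = danger + -ous
Meaning = having quality of


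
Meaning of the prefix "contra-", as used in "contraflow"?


Prefix: contra-
Example: contraflow = contra- + flow
Meaning = against


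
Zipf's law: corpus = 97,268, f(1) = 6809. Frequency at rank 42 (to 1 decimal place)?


Zipf's law: f(r) = f(1) / r
f(1) = 6809
f(42) = 6809 / 42
= 162.1 occurrences


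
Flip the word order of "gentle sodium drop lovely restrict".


Original: "gentle sodium drop lovely restrict"
Words (1..n): gentle | sodium | drop | lovely | restrict
Reversed (n..1): restrict | lovely | drop | sodium | gentle
Result = "restrict lovely drop sodium gentle"


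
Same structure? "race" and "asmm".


Pattern of "race": [0, 1, 2, 3]
Pattern of "asmm": [0, 1, 2, 2]
Patterns do not match
Same pattern = No


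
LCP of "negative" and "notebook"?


Word 1: "negative"
Word 2: "notebook"
Comparing from start:
  Pos 0: 'n' == 'n'
  Pos 1: 'e' != 'o' (stop)
LCP = "n" (length 1)


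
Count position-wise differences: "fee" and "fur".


Comparing character by character (same length = 3):
  Pos 0: 'f' vs 'f' =
  Pos 1: 'e' vs 'u' !=
  Pos 2: 'e' vs 'r' !=
Hamming distance = 2


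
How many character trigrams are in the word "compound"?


Word: "compound" (length 8)
Number of 3-grams = length - 3 + 1 = 8 - 3 + 1
= 6


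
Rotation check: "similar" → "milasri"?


Word: "similar", Candidate: "milasri"
Method: check if candidate is substring of word+word
"similarsimilar" contains "milasri"? No
Is rotation = No


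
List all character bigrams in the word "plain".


Word: "plain" (length 5)
Number of bigrams = 5 - 2 + 1 = 4
  Position 0: "pl"
  Position 1: "la"
  Position 2: "ai"
  Position 3: "in"
Bigrams = "pl", "la", "ai", "in"


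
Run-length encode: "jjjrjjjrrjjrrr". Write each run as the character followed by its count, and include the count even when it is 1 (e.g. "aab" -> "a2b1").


String: "jjjrjjjrrjjrrr"
Scanning for consecutive runs:
  'j' x 3
  'r' x 1
  'j' x 3
  'r' x 2
  'j' x 2
  'r' x 3
RLE = "j3r1j3r2j2r3"


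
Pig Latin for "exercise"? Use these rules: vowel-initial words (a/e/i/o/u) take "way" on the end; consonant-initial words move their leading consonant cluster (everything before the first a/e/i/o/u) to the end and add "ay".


Word: "exercise"
Starts with vowel → add 'way'
Pig Latin = "exerciseway"


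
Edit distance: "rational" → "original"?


Word 1: "rational" (length 8)
Word 2: "original" (length 8)
One optimal edit sequence (insert/delete/substitute each cost 1):
  1. insert 'o'  (+1)
  2. keep 'r'
  3. substitute 'a' -> 'i'  (+1)
  4. substitute 't' -> 'g'  (+1)
  5. keep 'i'
  6. delete 'o'  (+1)
  7. keep 'n'
  8. keep 'a'
  9. keep 'l'
Total edit operations: 4
Edit distance = 4


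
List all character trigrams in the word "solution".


Word: "solution" (length 8)
Number of trigrams = 8 - 3 + 1 = 6
  Position 0: "sol"
  Position 1: "olu"
  Position 2: "lut"
  Position 3: "uti"
  Position 4: "tio"
  Position 5: "ion"
Trigrams = "sol", "olu", "lut", "uti", "tio", "ion"


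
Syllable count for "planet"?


Word: "planet"
Syllable breakdown: plan | et
Counting: 2 parts
= 2 syllables


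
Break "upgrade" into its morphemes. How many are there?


Word: "upgrade"
Morphemes: up- / grade
Each morpheme carries meaning
= 2 morphemes


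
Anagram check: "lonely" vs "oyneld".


Word 1: "lonely" → sorted: ellnoy
Word 2: "oyneld" → sorted: delnoy
Same letters? ellnoy != delnoy
Anagram = No


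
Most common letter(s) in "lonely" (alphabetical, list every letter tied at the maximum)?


Word: "lonely"
Letter counts:
  'e': 1
  'l': 2
  'n': 1
  'o': 1
  'y': 1
Maximum count = 2
Most frequent = 'l' (2 times each)


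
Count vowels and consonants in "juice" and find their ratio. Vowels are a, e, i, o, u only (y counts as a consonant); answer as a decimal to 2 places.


Word: "juice"
Vowels (a,e,i,o,u): 3
Consonants: 2
Ratio = 3/2
= 1.50


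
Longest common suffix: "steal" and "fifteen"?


Word 1: "steal"
Word 2: "fifteen"
Comparing from end:
  Pos -1: 'l' != 'n' (stop)
LCS = "" (length 0)


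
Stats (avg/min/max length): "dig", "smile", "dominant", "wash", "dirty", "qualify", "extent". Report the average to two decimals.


Lengths: "dig"=3, "smile"=5, "dominant"=8, "wash"=4, "dirty"=5, "qualify"=7, "extent"=6
Sum = 38, Count = 7
Average = 38/7 = 5.43
= avg=5.43, min=3, max=8


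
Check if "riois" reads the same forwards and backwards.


Word: "riois"
Reversed: "sioir"
Forward == Backward? riois != sioir
Palindrome = No


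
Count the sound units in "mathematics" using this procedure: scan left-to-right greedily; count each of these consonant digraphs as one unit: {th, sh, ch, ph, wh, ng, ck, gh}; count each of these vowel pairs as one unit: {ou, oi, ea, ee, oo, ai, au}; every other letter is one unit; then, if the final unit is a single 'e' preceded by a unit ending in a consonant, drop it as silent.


Word: "mathematics" (11 letters)
Left-to-right scan:
  [1] 'm' (letter)
  [2] 'a' (letter)
  [3] 'th' (digraph)
  [4] 'e' (letter)
  [5] 'm' (letter)
  [6] 'a' (letter)
  [7] 't' (letter)
  [8] 'i' (letter)
  [9] 'c' (letter)
  [10] 's' (letter)
Units from scan: 10
Sound units = 10 units


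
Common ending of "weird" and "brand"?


Word 1: "weird"
Word 2: "brand"
Comparing from end:
  Pos -1: 'd' == 'd'
  Pos -2: 'r' != 'n' (stop)
LCS = "d" (length 1)


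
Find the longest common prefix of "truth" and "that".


Word 1: "truth"
Word 2: "that"
Comparing from start:
  Pos 0: 't' == 't'
  Pos 1: 'r' != 'h' (stop)
LCP = "t" (length 1)


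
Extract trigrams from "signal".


Word: "signal" (length 6)
Number of trigrams = 6 - 3 + 1 = 4
  Position 0: "sig"
  Position 1: "ign"
  Position 2: "gna"
  Position 3: "nal"
Trigrams = "sig", "ign", "gna", "nal"


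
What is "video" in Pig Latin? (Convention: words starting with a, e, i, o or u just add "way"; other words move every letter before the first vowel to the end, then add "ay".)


Word: "video"
Starts with consonant(s) → move to end, add 'ay'
Consonant cluster: "v"
Pig Latin = "ideovay"


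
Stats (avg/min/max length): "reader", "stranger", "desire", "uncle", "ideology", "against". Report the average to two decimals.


Lengths: "reader"=6, "stranger"=8, "desire"=6, "uncle"=5, "ideology"=8, "against"=7
Sum = 40, Count = 6
Average = 40/6 = 6.67
= avg=6.67, min=5, max=8


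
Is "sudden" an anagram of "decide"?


Word 1: "decide" → sorted: cddeei
Word 2: "sudden" → sorted: ddensu
Same letters? cddeei != ddensu
Anagram = No


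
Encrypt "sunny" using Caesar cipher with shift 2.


Word: "sunny"
Shift: 2
Each letter → (letter + shift) mod 26:
  's' (18) + 2 = 20 → 'u'
  'u' (20) + 2 = 22 → 'w'
  'n' (13) + 2 = 15 → 'p'
  'n' (13) + 2 = 15 → 'p'
  'y' (24) + 2 = 0 → 'a'
Result = "uwppa"


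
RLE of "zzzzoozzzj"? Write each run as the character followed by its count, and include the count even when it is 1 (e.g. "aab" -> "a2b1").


String: "zzzzoozzzj"
Scanning for consecutive runs:
  'z' x 4
  'o' x 2
  'z' x 3
  'j' x 1
RLE = "z4o2z3j1"


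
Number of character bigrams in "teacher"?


Word: "teacher" (length 7)
Number of 2-grams = length - 2 + 1 = 7 - 2 + 1
= 6


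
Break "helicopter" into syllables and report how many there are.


Word: "helicopter"
Syllable breakdown: hel | i | cop | ter
Counting: 4 parts
= 4 syllables


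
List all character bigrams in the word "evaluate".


Word: "evaluate" (length 8)
Number of bigrams = 8 - 2 + 1 = 7
  Position 0: "ev"
  Position 1: "va"
  Position 2: "al"
  Position 3: "lu"
  Position 4: "ua"
  Position 5: "at"
  Position 6: "te"
Bigrams = "ev", "va", "al", "lu", "ua", "at", "te"


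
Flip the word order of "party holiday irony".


Original: "party holiday irony"
Words (1..n): party | holiday | irony
Reversed (n..1): irony | holiday | party
Result = "irony holiday party"


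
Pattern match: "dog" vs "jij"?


Pattern of "dog": [0, 1, 2]
Pattern of "jij": [0, 1, 0]
Patterns do not match
Same pattern = No


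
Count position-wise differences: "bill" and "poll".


Comparing character by character (same length = 4):
  Pos 0: 'b' vs 'p' !=
  Pos 1: 'i' vs 'o' !=
  Pos 2: 'l' vs 'l' =
  Pos 3: 'l' vs 'l' =
Hamming distance = 2


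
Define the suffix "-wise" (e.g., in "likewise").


Suffix: -wise
Example: likewise = like + -wise
Meaning = in the manner of


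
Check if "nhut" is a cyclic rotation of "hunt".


Word: "hunt", Candidate: "nhut"
Method: check if candidate is substring of word+word
"hunthunt" contains "nhut"? No
Is rotation = No


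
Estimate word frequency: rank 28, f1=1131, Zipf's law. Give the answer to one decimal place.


Zipf's law: f(r) = f(1) / r
f(1) = 1131
f(28) = 1131 / 28
= 40.4 occurrences


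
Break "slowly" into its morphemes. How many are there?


Word: "slowly"
Morphemes: slow | -ly
Each morpheme carries meaning
= 2 morphemes


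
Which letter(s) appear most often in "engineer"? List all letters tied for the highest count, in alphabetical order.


Word: "engineer"
Letter counts:
  'e': 3
  'g': 1
  'i': 1
  'n': 2
  'r': 1
Maximum count = 3
Most frequent = 'e' (3 times each)


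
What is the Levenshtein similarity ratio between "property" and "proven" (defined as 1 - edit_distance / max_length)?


Word 1: "property" (length 8)
Word 2: "proven" (length 6)
One optimal edit sequence:
  1. keep 'p'
  2. keep 'r'
  3. keep 'o'
  4. substitute 'p' -> 'v'  (+1)
  5. keep 'e'
  6. delete 'r'  (+1)
  7. delete 't'  (+1)
  8. substitute 'y' -> 'n'  (+1)
Edit distance = 4
Max length = max(8, 6) = 8
Similarity = 1 - 4/8
= 0.5000


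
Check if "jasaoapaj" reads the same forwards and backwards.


Word: "jasaoapaj"
Reversed: "japaoasaj"
Forward == Backward? jasaoapaj != japaoasaj
Palindrome = No


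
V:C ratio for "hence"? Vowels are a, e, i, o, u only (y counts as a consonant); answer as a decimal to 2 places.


Word: "hence"
Vowels (a,e,i,o,u): 2
Consonants: 3
Ratio = 2/3
= 0.67


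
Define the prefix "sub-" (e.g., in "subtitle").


Prefix: sub-
As in: subtitle -> sub- + title
Meaning = under / below


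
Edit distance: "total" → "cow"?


Word 1: "total" (length 5)
Word 2: "cow" (length 3)
One optimal edit sequence (insert/delete/substitute each cost 1):
  1. substitute 't' -> 'c'  (+1)
  2. keep 'o'
  3. delete 't'  (+1)
  4. delete 'a'  (+1)
  5. substitute 'l' -> 'w'  (+1)
Total edit operations: 4
Edit distance = 4


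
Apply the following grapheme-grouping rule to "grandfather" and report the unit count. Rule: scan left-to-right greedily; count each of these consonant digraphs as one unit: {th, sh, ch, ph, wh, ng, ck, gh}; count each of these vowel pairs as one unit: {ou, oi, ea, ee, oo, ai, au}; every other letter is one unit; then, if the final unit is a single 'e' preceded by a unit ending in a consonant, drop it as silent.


Word: "grandfather" (11 letters)
Left-to-right scan:
  [1] 'g' (letter)
  [2] 'r' (letter)
  [3] 'a' (letter)
  [4] 'n' (letter)
  [5] 'd' (letter)
  [6] 'f' (letter)
  [7] 'a' (letter)
  [8] 'th' (digraph)
  [9] 'e' (letter)
  [10] 'r' (letter)
Units from scan: 10
Sound units = 10 units


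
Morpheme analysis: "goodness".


Word: "goodness"
Morphemes: good | -ness
Each morpheme carries meaning
= 2 morphemes


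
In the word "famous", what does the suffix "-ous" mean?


Suffix: -ous
Example: famous = fame + -ous, with a spelling change
Meaning = having quality of


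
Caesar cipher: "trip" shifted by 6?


Word: "trip"
Shift: 6
Each letter → (letter + shift) mod 26:
  't' (19) + 6 = 25 → 'z'
  'r' (17) + 6 = 23 → 'x'
  'i' (8) + 6 = 14 → 'o'
  'p' (15) + 6 = 21 → 'v'
Result = "zxov"


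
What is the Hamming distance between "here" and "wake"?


Comparing character by character (same length = 4):
  Pos 0: 'h' vs 'w' !=
  Pos 1: 'e' vs 'a' !=
  Pos 2: 'r' vs 'k' !=
  Pos 3: 'e' vs 'e' =
Hamming distance = 3


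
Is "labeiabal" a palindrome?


Word: "labeiabal"
Reversed: "labaiebal"
Forward == Backward? labeiabal != labaiebal
Palindrome = No


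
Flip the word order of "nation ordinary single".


Original: "nation ordinary single"
Words (1..n): nation | ordinary | single
Reversed (n..1): single | ordinary | nation
Result = "single ordinary nation"


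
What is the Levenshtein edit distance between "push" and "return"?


Word 1: "push" (length 4)
Word 2: "return" (length 6)
One optimal edit sequence (insert/delete/substitute each cost 1):
  1. insert 'r'  (+1)
  2. insert 'e'  (+1)
  3. substitute 'p' -> 't'  (+1)
  4. keep 'u'
  5. substitute 's' -> 'r'  (+1)
  6. substitute 'h' -> 'n'  (+1)
Total edit operations: 5
Edit distance = 5


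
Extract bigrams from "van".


Word: "van" (length 3)
Number of bigrams = 3 - 2 + 1 = 2
  Position 0: "va"
  Position 1: "an"
Bigrams = "va", "an"


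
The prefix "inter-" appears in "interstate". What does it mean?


Prefix: inter-
As in: interstate -> inter- + state
Meaning = between


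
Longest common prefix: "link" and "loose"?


Word 1: "link"
Word 2: "loose"
Comparing from start:
  Pos 0: 'l' == 'l'
  Pos 1: 'i' != 'o' (stop)
LCP = "l" (length 1)


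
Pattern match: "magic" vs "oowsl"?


Pattern of "magic": [0, 1, 2, 3, 4]
Pattern of "oowsl": [0, 0, 1, 2, 3]
Patterns do not match
Same pattern = No


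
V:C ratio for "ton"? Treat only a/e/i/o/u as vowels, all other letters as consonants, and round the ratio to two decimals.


Word: "ton"
Vowels (a,e,i,o,u): 1
Consonants: 2
Ratio = 1/2
= 0.50
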